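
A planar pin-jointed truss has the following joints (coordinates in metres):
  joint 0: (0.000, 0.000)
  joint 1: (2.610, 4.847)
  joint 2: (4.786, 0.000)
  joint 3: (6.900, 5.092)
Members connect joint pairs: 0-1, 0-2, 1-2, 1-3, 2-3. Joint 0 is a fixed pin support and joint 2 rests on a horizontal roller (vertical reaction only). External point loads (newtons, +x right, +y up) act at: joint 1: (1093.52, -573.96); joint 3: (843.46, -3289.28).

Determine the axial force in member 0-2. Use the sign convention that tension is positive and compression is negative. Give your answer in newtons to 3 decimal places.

N=4 nodes, M=5 members, R=3 reactions → 2N=8, M+R=8
member 0 (0-1): L=5.5050, (cx,cy)=(0.4741,0.8805)
member 1 (0-2): L=4.7860, (cx,cy)=(1.0000,0.0000)
member 2 (1-2): L=5.3130, (cx,cy)=(0.4096,-0.9123)
member 3 (1-3): L=4.2970, (cx,cy)=(0.9984,0.0570)
member 4 (2-3): L=5.5134, (cx,cy)=(0.3834,0.9236)
solve A·x = −loads:
  F[0-1] = +3630.7853 N (tension)
  F[0-2] = +215.5860 N (tension)
  F[1-2] = -3991.6514 N (compression)
  F[1-3] = +2266.3754 N (tension)
  F[2-3] = -3701.3997 N (compression)
  Rx@0 = -1936.9800 N
  Ry@0 = -3196.7803 N
  Ry@2 = +7060.0203 N

215.586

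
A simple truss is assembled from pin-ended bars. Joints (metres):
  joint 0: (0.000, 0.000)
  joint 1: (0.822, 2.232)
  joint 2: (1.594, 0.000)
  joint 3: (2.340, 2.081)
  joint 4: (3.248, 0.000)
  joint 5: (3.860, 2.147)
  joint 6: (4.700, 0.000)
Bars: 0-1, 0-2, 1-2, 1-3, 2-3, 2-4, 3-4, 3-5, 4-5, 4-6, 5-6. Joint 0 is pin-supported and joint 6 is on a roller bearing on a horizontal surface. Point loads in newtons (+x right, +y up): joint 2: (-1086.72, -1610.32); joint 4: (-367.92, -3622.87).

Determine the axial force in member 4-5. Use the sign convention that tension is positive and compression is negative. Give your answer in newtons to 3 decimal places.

N=7 nodes, M=11 members, R=3 reactions → 2N=14, M+R=14
member 0 (0-1): L=2.3786, (cx,cy)=(0.3456,0.9384)
member 1 (0-2): L=1.5940, (cx,cy)=(1.0000,0.0000)
member 2 (1-2): L=2.3617, (cx,cy)=(0.3269,-0.9451)
member 3 (1-3): L=1.5255, (cx,cy)=(0.9951,-0.0990)
member 4 (2-3): L=2.2107, (cx,cy)=(0.3375,0.9413)
member 5 (2-4): L=1.6540, (cx,cy)=(1.0000,0.0000)
member 6 (3-4): L=2.2705, (cx,cy)=(0.3999,-0.9166)
member 7 (3-5): L=1.5214, (cx,cy)=(0.9991,0.0434)
member 8 (4-5): L=2.2325, (cx,cy)=(0.2741,0.9617)
member 9 (4-6): L=1.4520, (cx,cy)=(1.0000,0.0000)
member 10 (5-6): L=2.3055, (cx,cy)=(0.3644,-0.9313)
solve A·x = −loads:
  F[0-1] = -2326.7790 N (compression)
  F[0-2] = -650.5320 N (compression)
  F[1-2] = +2480.3042 N (tension)
  F[1-3] = -1622.8343 N (compression)
  F[2-3] = -779.4538 N (compression)
  F[2-4] = +1509.9741 N (tension)
  F[3-4] = +526.3398 N (tension)
  F[3-5] = -2090.3544 N (compression)
  F[4-5] = +3265.5466 N (tension)
  F[4-6] = +1193.2040 N (tension)
  F[5-6] = -3274.8816 N (compression)
  Rx@0 = +1454.6400 N
  Ry@0 = +2183.4173 N
  Ry@6 = +3049.7727 N

3265.547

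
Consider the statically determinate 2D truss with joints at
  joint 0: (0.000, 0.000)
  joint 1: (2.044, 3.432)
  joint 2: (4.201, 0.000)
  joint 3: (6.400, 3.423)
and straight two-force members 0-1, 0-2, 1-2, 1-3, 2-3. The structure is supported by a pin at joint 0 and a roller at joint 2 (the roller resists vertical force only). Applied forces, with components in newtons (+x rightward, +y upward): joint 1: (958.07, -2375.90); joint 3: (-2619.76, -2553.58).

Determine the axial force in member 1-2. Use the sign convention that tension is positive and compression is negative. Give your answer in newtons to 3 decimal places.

N=4 nodes, M=5 members, R=3 reactions → 2N=8, M+R=8
member 0 (0-1): L=3.9946, (cx,cy)=(0.5117,0.8592)
member 1 (0-2): L=4.2010, (cx,cy)=(1.0000,0.0000)
member 2 (1-2): L=4.0536, (cx,cy)=(0.5321,-0.8467)
member 3 (1-3): L=4.3560, (cx,cy)=(1.0000,-0.0021)
member 4 (2-3): L=4.0685, (cx,cy)=(0.5405,0.8413)
solve A·x = −loads:
  F[0-1] = -1437.6052 N (compression)
  F[0-2] = -926.0745 N (compression)
  F[1-2] = -1344.9665 N (compression)
  F[1-3] = -977.9959 N (compression)
  F[2-3] = -3037.5140 N (compression)
  Rx@0 = +1661.6900 N
  Ry@0 = +1235.1431 N
  Ry@2 = +3694.3369 N

-1344.967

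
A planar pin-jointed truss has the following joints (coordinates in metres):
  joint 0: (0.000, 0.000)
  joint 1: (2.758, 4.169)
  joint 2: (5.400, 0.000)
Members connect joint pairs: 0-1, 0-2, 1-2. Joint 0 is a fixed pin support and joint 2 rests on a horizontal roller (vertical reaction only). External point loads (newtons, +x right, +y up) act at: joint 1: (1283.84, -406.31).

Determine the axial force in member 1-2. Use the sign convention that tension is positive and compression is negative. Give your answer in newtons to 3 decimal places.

N=3 nodes, M=3 members, R=3 reactions → 2N=6, M+R=6
member 0 (0-1): L=4.9987, (cx,cy)=(0.5517,0.8340)
member 1 (0-2): L=5.4000, (cx,cy)=(1.0000,0.0000)
member 2 (1-2): L=4.9357, (cx,cy)=(0.5353,-0.8447)
solve A·x = −loads:
  F[0-1] = +950.0804 N (tension)
  F[0-2] = +759.6407 N (tension)
  F[1-2] = -1419.1245 N (compression)
  Rx@0 = -1283.8400 N
  Ry@0 = -792.3811 N
  Ry@2 = +1198.6911 N

-1419.124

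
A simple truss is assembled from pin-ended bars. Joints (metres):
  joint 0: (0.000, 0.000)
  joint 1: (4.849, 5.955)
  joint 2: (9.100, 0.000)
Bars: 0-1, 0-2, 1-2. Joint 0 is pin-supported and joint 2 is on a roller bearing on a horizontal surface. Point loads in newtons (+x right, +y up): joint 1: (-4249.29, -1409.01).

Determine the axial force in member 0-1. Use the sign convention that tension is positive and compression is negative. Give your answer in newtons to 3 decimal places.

-4434.803

N=3 nodes, M=3 members, R=3 reactions → 2N=6, M+R=6
member 0 (0-1): L=7.6795, (cx,cy)=(0.6314,0.7754)
member 1 (0-2): L=9.1000, (cx,cy)=(1.0000,0.0000)
member 2 (1-2): L=7.3166, (cx,cy)=(0.5810,-0.8139)
solve A·x = −loads:
  F[0-1] = -4434.8032 N (compression)
  F[0-2] = -1449.0632 N (compression)
  F[1-2] = +2494.0613 N (tension)
  Rx@0 = +4249.2900 N
  Ry@0 = +3438.9257 N
  Ry@2 = -2029.9157 N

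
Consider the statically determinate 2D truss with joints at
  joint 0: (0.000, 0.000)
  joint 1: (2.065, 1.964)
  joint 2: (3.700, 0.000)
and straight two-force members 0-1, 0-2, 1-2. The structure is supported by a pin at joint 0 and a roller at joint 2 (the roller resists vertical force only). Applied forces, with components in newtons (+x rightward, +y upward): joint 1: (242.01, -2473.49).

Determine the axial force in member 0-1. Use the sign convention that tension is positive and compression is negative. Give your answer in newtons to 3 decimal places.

N=3 nodes, M=3 members, R=3 reactions → 2N=6, M+R=6
member 0 (0-1): L=2.8498, (cx,cy)=(0.7246,0.6892)
member 1 (0-2): L=3.7000, (cx,cy)=(1.0000,0.0000)
member 2 (1-2): L=2.5555, (cx,cy)=(0.6398,-0.7685)
solve A·x = −loads:
  F[0-1] = -1399.5989 N (compression)
  F[0-2] = +1256.1665 N (tension)
  F[1-2] = -1963.3754 N (compression)
  Rx@0 = -242.0100 N
  Ry@0 = +964.5537 N
  Ry@2 = +1508.9363 N

-1399.599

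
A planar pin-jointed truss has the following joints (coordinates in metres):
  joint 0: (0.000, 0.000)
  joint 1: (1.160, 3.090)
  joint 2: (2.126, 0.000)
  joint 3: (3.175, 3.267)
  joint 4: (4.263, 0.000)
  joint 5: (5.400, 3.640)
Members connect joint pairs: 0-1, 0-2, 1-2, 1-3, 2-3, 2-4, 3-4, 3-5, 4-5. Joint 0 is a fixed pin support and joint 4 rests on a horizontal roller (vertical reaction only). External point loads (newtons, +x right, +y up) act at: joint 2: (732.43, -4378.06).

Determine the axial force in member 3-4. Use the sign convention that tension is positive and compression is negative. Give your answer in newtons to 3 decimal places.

N=6 nodes, M=9 members, R=3 reactions → 2N=12, M+R=12
member 0 (0-1): L=3.3006, (cx,cy)=(0.3515,0.9362)
member 1 (0-2): L=2.1260, (cx,cy)=(1.0000,0.0000)
member 2 (1-2): L=3.2375, (cx,cy)=(0.2984,-0.9544)
member 3 (1-3): L=2.0228, (cx,cy)=(0.9962,0.0875)
member 4 (2-3): L=3.4313, (cx,cy)=(0.3057,0.9521)
member 5 (2-4): L=2.1370, (cx,cy)=(1.0000,0.0000)
member 6 (3-4): L=3.4434, (cx,cy)=(0.3160,-0.9488)
member 7 (3-5): L=2.2560, (cx,cy)=(0.9862,0.1653)
member 8 (4-5): L=3.8134, (cx,cy)=(0.2982,0.9545)
solve A·x = −loads:
  F[0-1] = -2344.2295 N (compression)
  F[0-2] = +1556.3222 N (tension)
  F[1-2] = +2164.1681 N (tension)
  F[1-3] = -1475.2968 N (compression)
  F[2-3] = +2428.7592 N (tension)
  F[2-4] = +727.1255 N (tension)
  F[3-4] = -2301.2750 N (compression)
  F[3-5] = +0.0000 N (tension)
  F[4-5] = +0.0000 N (tension)
  Rx@0 = -732.4300 N
  Ry@0 = +2194.6784 N
  Ry@4 = +2183.3816 N

-2301.275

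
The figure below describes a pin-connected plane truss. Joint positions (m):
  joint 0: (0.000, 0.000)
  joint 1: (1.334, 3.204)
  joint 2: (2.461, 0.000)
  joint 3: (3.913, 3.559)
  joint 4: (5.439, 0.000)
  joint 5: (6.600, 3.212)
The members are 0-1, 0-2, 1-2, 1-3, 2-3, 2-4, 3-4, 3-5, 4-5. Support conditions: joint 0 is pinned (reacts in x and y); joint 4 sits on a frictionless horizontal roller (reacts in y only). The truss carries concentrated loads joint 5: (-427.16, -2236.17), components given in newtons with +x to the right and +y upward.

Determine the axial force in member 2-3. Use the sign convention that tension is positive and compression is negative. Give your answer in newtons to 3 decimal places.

218.567

N=6 nodes, M=9 members, R=3 reactions → 2N=12, M+R=12
member 0 (0-1): L=3.4706, (cx,cy)=(0.3844,0.9232)
member 1 (0-2): L=2.4610, (cx,cy)=(1.0000,0.0000)
member 2 (1-2): L=3.3964, (cx,cy)=(0.3318,-0.9433)
member 3 (1-3): L=2.6033, (cx,cy)=(0.9907,0.1364)
member 4 (2-3): L=3.8438, (cx,cy)=(0.3778,0.9259)
member 5 (2-4): L=2.9780, (cx,cy)=(1.0000,0.0000)
member 6 (3-4): L=3.8724, (cx,cy)=(0.3941,-0.9191)
member 7 (3-5): L=2.7093, (cx,cy)=(0.9918,-0.1281)
member 8 (4-5): L=3.4154, (cx,cy)=(0.3399,0.9404)
solve A·x = −loads:
  F[0-1] = +243.7988 N (tension)
  F[0-2] = -520.8689 N (compression)
  F[1-2] = -214.5268 N (compression)
  F[1-3] = +166.4478 N (tension)
  F[2-3] = +218.5666 N (tension)
  F[2-4] = -674.6168 N (compression)
  F[3-4] = -296.0497 N (compression)
  F[3-5] = +367.1463 N (tension)
  F[4-5] = -2327.7657 N (compression)
  Rx@0 = +427.1600 N
  Ry@0 = -225.0699 N
  Ry@4 = +2461.2399 N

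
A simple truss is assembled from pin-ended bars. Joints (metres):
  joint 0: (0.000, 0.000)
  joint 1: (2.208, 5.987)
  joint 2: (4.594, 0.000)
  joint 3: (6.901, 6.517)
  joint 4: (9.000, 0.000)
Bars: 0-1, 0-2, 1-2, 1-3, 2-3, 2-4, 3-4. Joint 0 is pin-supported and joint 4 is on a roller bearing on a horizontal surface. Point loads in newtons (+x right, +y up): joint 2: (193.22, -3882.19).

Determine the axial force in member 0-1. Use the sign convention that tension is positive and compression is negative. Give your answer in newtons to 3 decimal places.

-2025.678

N=5 nodes, M=7 members, R=3 reactions → 2N=10, M+R=10
member 0 (0-1): L=6.3812, (cx,cy)=(0.3460,0.9382)
member 1 (0-2): L=4.5940, (cx,cy)=(1.0000,0.0000)
member 2 (1-2): L=6.4449, (cx,cy)=(0.3702,-0.9289)
member 3 (1-3): L=4.7228, (cx,cy)=(0.9937,0.1122)
member 4 (2-3): L=6.9133, (cx,cy)=(0.3337,0.9427)
member 5 (2-4): L=4.4060, (cx,cy)=(1.0000,0.0000)
member 6 (3-4): L=6.8467, (cx,cy)=(0.3066,-0.9518)
solve A·x = −loads:
  F[0-1] = -2025.6778 N (compression)
  F[0-2] = +894.1402 N (tension)
  F[1-2] = +1876.2582 N (tension)
  F[1-3] = -1404.4072 N (compression)
  F[2-3] = +2269.3297 N (tension)
  F[2-4] = +638.2488 N (tension)
  F[3-4] = -2081.8904 N (compression)
  Rx@0 = -193.2200 N
  Ry@0 = +1900.5477 N
  Ry@4 = +1981.6423 N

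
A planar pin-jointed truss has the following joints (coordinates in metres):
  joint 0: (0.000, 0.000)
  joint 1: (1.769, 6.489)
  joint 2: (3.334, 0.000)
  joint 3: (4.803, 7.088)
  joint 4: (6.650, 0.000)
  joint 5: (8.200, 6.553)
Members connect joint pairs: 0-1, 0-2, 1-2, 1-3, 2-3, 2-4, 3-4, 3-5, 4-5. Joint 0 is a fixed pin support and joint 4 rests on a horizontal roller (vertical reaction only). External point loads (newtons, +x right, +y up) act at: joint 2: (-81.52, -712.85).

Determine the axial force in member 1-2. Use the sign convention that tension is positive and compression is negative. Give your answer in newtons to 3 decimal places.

330.247

N=6 nodes, M=9 members, R=3 reactions → 2N=12, M+R=12
member 0 (0-1): L=6.7258, (cx,cy)=(0.2630,0.9648)
member 1 (0-2): L=3.3340, (cx,cy)=(1.0000,0.0000)
member 2 (1-2): L=6.6751, (cx,cy)=(0.2345,-0.9721)
member 3 (1-3): L=3.0926, (cx,cy)=(0.9811,0.1937)
member 4 (2-3): L=7.2386, (cx,cy)=(0.2029,0.9792)
member 5 (2-4): L=3.3160, (cx,cy)=(1.0000,0.0000)
member 6 (3-4): L=7.3247, (cx,cy)=(0.2522,-0.9677)
member 7 (3-5): L=3.4389, (cx,cy)=(0.9878,-0.1556)
member 8 (4-5): L=6.7338, (cx,cy)=(0.2302,0.9731)
solve A·x = −loads:
  F[0-1] = -368.4323 N (compression)
  F[0-2] = +15.3839 N (tension)
  F[1-2] = +330.2470 N (tension)
  F[1-3] = -177.6970 N (compression)
  F[2-3] = +400.1342 N (tension)
  F[2-4] = +93.1291 N (tension)
  F[3-4] = -369.3243 N (compression)
  F[3-5] = -0.0000 N (compression)
  F[4-5] = +0.0000 N (tension)
  Rx@0 = +81.5200 N
  Ry@0 = +355.4602 N
  Ry@4 = +357.3898 N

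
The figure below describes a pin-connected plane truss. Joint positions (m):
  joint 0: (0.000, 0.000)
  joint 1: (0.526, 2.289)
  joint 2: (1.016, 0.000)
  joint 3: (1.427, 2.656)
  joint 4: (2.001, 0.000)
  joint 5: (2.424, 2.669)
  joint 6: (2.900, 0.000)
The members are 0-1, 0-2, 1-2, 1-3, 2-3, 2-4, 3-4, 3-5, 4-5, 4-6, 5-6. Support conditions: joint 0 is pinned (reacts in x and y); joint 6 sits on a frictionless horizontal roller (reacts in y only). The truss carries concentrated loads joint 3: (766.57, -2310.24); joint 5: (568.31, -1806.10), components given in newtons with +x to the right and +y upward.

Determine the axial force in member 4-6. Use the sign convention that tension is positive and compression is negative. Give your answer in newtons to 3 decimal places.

690.470

N=7 nodes, M=11 members, R=3 reactions → 2N=14, M+R=14
member 0 (0-1): L=2.3487, (cx,cy)=(0.2240,0.9746)
member 1 (0-2): L=1.0160, (cx,cy)=(1.0000,0.0000)
member 2 (1-2): L=2.3409, (cx,cy)=(0.2093,-0.9778)
member 3 (1-3): L=0.9729, (cx,cy)=(0.9261,0.3772)
member 4 (2-3): L=2.6876, (cx,cy)=(0.1529,0.9882)
member 5 (2-4): L=0.9850, (cx,cy)=(1.0000,0.0000)
member 6 (3-4): L=2.7173, (cx,cy)=(0.2112,-0.9774)
member 7 (3-5): L=0.9971, (cx,cy)=(0.9999,0.0130)
member 8 (4-5): L=2.7023, (cx,cy)=(0.1565,0.9877)
member 9 (4-6): L=0.8990, (cx,cy)=(1.0000,0.0000)
member 10 (5-6): L=2.7111, (cx,cy)=(0.1756,-0.9845)
solve A·x = −loads:
  F[0-1] = -251.1583 N (compression)
  F[0-2] = +1391.1288 N (tension)
  F[1-2] = +208.6963 N (tension)
  F[1-3] = -107.9064 N (compression)
  F[2-3] = -206.5017 N (compression)
  F[2-4] = +1466.3932 N (tension)
  F[3-4] = -2119.1541 N (compression)
  F[3-5] = -450.4761 N (compression)
  F[4-5] = +2097.1872 N (tension)
  F[4-6] = +690.4696 N (tension)
  F[5-6] = -3932.6500 N (compression)
  Rx@0 = -1334.8800 N
  Ry@0 = +244.7786 N
  Ry@6 = +3871.5614 N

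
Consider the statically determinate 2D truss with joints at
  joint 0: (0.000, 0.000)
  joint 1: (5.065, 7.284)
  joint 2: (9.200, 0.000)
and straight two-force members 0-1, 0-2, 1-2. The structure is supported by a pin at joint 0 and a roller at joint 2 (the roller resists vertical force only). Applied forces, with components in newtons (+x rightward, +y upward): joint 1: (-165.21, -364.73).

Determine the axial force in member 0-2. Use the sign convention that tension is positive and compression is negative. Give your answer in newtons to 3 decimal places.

N=3 nodes, M=3 members, R=3 reactions → 2N=6, M+R=6
member 0 (0-1): L=8.8719, (cx,cy)=(0.5709,0.8210)
member 1 (0-2): L=9.2000, (cx,cy)=(1.0000,0.0000)
member 2 (1-2): L=8.3759, (cx,cy)=(0.4937,-0.8696)
solve A·x = −loads:
  F[0-1] = -358.9855 N (compression)
  F[0-2] = +39.7358 N (tension)
  F[1-2] = -80.4888 N (compression)
  Rx@0 = +165.2100 N
  Ry@0 = +294.7335 N
  Ry@2 = +69.9965 N

39.736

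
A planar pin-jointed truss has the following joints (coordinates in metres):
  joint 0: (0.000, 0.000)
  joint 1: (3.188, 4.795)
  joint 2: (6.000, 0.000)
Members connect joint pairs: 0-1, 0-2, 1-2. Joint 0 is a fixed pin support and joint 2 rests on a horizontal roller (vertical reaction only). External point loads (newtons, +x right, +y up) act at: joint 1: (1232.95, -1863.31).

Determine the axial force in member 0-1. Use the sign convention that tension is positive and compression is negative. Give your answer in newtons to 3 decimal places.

134.569

N=3 nodes, M=3 members, R=3 reactions → 2N=6, M+R=6
member 0 (0-1): L=5.7581, (cx,cy)=(0.5537,0.8327)
member 1 (0-2): L=6.0000, (cx,cy)=(1.0000,0.0000)
member 2 (1-2): L=5.5587, (cx,cy)=(0.5059,-0.8626)
solve A·x = −loads:
  F[0-1] = +134.5686 N (tension)
  F[0-2] = +1158.4450 N (tension)
  F[1-2] = -2289.9971 N (compression)
  Rx@0 = -1232.9500 N
  Ry@0 = -112.0613 N
  Ry@2 = +1975.3713 N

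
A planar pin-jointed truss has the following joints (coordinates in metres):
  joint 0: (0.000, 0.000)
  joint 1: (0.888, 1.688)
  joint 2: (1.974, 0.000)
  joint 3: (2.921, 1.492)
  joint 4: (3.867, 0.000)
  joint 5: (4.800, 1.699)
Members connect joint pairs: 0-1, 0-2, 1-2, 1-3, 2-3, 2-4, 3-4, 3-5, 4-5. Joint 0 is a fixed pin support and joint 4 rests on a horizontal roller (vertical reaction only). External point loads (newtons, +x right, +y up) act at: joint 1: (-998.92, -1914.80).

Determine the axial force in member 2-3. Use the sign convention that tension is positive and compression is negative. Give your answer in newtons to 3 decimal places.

N=6 nodes, M=9 members, R=3 reactions → 2N=12, M+R=12
member 0 (0-1): L=1.9073, (cx,cy)=(0.4656,0.8850)
member 1 (0-2): L=1.9740, (cx,cy)=(1.0000,0.0000)
member 2 (1-2): L=2.0072, (cx,cy)=(0.5411,-0.8410)
member 3 (1-3): L=2.0424, (cx,cy)=(0.9954,-0.0960)
member 4 (2-3): L=1.7672, (cx,cy)=(0.5359,0.8443)
member 5 (2-4): L=1.8930, (cx,cy)=(1.0000,0.0000)
member 6 (3-4): L=1.7666, (cx,cy)=(0.5355,-0.8445)
member 7 (3-5): L=1.8904, (cx,cy)=(0.9940,0.1095)
member 8 (4-5): L=1.9383, (cx,cy)=(0.4813,0.8765)
solve A·x = −loads:
  F[0-1] = -2159.4542 N (compression)
  F[0-2] = +6.4648 N (tension)
  F[1-2] = -3.8537 N (compression)
  F[1-3] = -4.4000 N (compression)
  F[2-3] = +3.8386 N (tension)
  F[2-4] = +2.3226 N (tension)
  F[3-4] = -4.3374 N (compression)
  F[3-5] = -0.0000 N (compression)
  F[4-5] = +0.0000 N (tension)
  Rx@0 = +998.9200 N
  Ry@0 = +1911.1368 N
  Ry@4 = +3.6632 N

3.839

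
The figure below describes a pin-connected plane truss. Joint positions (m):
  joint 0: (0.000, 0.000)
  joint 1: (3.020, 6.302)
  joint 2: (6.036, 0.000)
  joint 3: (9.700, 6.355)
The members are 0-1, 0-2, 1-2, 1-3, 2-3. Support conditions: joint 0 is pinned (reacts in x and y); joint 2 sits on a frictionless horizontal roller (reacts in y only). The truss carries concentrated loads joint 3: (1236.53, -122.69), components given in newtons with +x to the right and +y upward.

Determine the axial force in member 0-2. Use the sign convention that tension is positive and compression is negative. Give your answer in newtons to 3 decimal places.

576.962

N=4 nodes, M=5 members, R=3 reactions → 2N=8, M+R=8
member 0 (0-1): L=6.9882, (cx,cy)=(0.4322,0.9018)
member 1 (0-2): L=6.0360, (cx,cy)=(1.0000,0.0000)
member 2 (1-2): L=6.9865, (cx,cy)=(0.4317,-0.9020)
member 3 (1-3): L=6.6802, (cx,cy)=(1.0000,0.0079)
member 4 (2-3): L=7.3356, (cx,cy)=(0.4995,0.8663)
solve A·x = −loads:
  F[0-1] = +1526.2323 N (tension)
  F[0-2] = +576.9624 N (tension)
  F[1-2] = -1514.3035 N (compression)
  F[1-3] = +1313.3162 N (tension)
  F[2-3] = -153.6489 N (compression)
  Rx@0 = -1236.5300 N
  Ry@0 = -1376.3559 N
  Ry@2 = +1499.0459 N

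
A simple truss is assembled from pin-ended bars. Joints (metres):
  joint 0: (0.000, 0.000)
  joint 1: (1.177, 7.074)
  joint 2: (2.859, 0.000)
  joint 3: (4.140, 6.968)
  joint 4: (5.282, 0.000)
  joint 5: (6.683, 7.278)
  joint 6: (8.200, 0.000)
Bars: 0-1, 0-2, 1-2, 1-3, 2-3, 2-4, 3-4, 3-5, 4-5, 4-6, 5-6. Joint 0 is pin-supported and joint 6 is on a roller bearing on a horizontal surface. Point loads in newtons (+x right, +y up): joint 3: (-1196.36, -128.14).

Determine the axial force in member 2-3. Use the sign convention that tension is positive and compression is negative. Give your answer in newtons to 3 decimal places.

-1114.173

N=7 nodes, M=11 members, R=3 reactions → 2N=14, M+R=14
member 0 (0-1): L=7.1712, (cx,cy)=(0.1641,0.9864)
member 1 (0-2): L=2.8590, (cx,cy)=(1.0000,0.0000)
member 2 (1-2): L=7.2712, (cx,cy)=(0.2313,-0.9729)
member 3 (1-3): L=2.9649, (cx,cy)=(0.9994,-0.0358)
member 4 (2-3): L=7.0848, (cx,cy)=(0.1808,0.9835)
member 5 (2-4): L=2.4230, (cx,cy)=(1.0000,0.0000)
member 6 (3-4): L=7.0610, (cx,cy)=(0.1617,-0.9868)
member 7 (3-5): L=2.5618, (cx,cy)=(0.9927,0.1210)
member 8 (4-5): L=7.4116, (cx,cy)=(0.1890,0.9820)
member 9 (4-6): L=2.9180, (cx,cy)=(1.0000,0.0000)
member 10 (5-6): L=7.4344, (cx,cy)=(0.2041,-0.9790)
solve A·x = −loads:
  F[0-1] = -1094.9070 N (compression)
  F[0-2] = -1016.6555 N (compression)
  F[1-2] = +1126.3594 N (tension)
  F[1-3] = -440.5390 N (compression)
  F[2-3] = -1114.1730 N (compression)
  F[2-4] = -554.6486 N (compression)
  F[3-4] = +1012.8978 N (tension)
  F[3-5] = +393.7215 N (tension)
  F[4-5] = -1017.9135 N (compression)
  F[4-6] = -198.4146 N (compression)
  F[5-6] = +972.3777 N (tension)
  Rx@0 = +1196.3600 N
  Ry@0 = +1080.0591 N
  Ry@6 = -951.9191 N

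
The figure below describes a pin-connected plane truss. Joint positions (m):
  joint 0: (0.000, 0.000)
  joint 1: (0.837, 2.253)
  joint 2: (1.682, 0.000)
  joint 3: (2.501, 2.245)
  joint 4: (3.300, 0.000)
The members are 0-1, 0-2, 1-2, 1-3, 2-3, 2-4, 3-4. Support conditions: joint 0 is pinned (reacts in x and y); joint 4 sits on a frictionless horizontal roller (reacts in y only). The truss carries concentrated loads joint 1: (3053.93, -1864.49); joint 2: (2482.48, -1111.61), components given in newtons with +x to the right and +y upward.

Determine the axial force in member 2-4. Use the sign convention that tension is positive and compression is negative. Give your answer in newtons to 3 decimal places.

1112.012

N=5 nodes, M=7 members, R=3 reactions → 2N=10, M+R=10
member 0 (0-1): L=2.4035, (cx,cy)=(0.3482,0.9374)
member 1 (0-2): L=1.6820, (cx,cy)=(1.0000,0.0000)
member 2 (1-2): L=2.4062, (cx,cy)=(0.3512,-0.9363)
member 3 (1-3): L=1.6640, (cx,cy)=(1.0000,-0.0048)
member 4 (2-3): L=2.3897, (cx,cy)=(0.3427,0.9394)
member 5 (2-4): L=1.6180, (cx,cy)=(1.0000,0.0000)
member 6 (3-4): L=2.3829, (cx,cy)=(0.3353,-0.9421)
solve A·x = −loads:
  F[0-1] = +158.2971 N (tension)
  F[0-2] = +5481.2832 N (tension)
  F[1-2] = -2138.2515 N (compression)
  F[1-3] = -2247.9415 N (compression)
  F[2-3] = +3314.4058 N (tension)
  F[2-4] = +1112.0115 N (tension)
  F[3-4] = -3316.4733 N (compression)
  Rx@0 = -5536.4100 N
  Ry@0 = -148.3880 N
  Ry@4 = +3124.4880 N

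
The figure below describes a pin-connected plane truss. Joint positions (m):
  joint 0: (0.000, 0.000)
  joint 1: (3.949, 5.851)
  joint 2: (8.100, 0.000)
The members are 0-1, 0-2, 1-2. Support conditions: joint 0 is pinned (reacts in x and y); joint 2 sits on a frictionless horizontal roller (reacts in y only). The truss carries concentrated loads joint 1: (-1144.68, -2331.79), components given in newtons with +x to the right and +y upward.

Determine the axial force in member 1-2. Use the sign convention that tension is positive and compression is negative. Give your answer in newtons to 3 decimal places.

N=3 nodes, M=3 members, R=3 reactions → 2N=6, M+R=6
member 0 (0-1): L=7.0590, (cx,cy)=(0.5594,0.8289)
member 1 (0-2): L=8.1000, (cx,cy)=(1.0000,0.0000)
member 2 (1-2): L=7.1739, (cx,cy)=(0.5786,-0.8156)
solve A·x = −loads:
  F[0-1] = -2439.2353 N (compression)
  F[0-2] = +219.9051 N (tension)
  F[1-2] = -380.0480 N (compression)
  Rx@0 = +1144.6800 N
  Ry@0 = +2021.8251 N
  Ry@2 = +309.9649 N

-380.048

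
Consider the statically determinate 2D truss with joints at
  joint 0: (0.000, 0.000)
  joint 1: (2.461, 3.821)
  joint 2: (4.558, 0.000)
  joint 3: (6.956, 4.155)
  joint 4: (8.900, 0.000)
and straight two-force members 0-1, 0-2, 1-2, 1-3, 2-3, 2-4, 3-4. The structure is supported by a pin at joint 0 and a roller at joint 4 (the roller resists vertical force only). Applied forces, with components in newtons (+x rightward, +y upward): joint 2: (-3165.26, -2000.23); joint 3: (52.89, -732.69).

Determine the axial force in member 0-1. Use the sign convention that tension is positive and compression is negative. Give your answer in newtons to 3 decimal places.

N=5 nodes, M=7 members, R=3 reactions → 2N=10, M+R=10
member 0 (0-1): L=4.5449, (cx,cy)=(0.5415,0.8407)
member 1 (0-2): L=4.5580, (cx,cy)=(1.0000,0.0000)
member 2 (1-2): L=4.3586, (cx,cy)=(0.4811,-0.8767)
member 3 (1-3): L=4.5074, (cx,cy)=(0.9973,0.0741)
member 4 (2-3): L=4.7973, (cx,cy)=(0.4999,0.8661)
member 5 (2-4): L=4.3420, (cx,cy)=(1.0000,0.0000)
member 6 (3-4): L=4.5873, (cx,cy)=(0.4238,-0.9058)
solve A·x = −loads:
  F[0-1] = -1321.7224 N (compression)
  F[0-2] = -2396.6834 N (compression)
  F[1-2] = +1159.5840 N (tension)
  F[1-3] = -1277.0932 N (compression)
  F[2-3] = +1135.7428 N (tension)
  F[2-4] = +758.7589 N (tension)
  F[3-4] = -1790.4535 N (compression)
  Rx@0 = +3112.3700 N
  Ry@0 = +1111.1899 N
  Ry@4 = +1621.7301 N

-1321.722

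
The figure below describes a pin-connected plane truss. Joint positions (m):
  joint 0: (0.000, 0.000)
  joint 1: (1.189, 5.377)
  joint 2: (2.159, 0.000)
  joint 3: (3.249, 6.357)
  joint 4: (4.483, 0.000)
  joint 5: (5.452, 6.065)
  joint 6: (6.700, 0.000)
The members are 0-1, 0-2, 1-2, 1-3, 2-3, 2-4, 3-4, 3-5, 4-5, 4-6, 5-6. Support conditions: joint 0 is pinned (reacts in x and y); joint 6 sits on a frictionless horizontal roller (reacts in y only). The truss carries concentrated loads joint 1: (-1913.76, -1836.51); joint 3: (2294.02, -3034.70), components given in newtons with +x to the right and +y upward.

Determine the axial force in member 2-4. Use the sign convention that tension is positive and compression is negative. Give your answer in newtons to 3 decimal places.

1323.633

N=7 nodes, M=11 members, R=3 reactions → 2N=14, M+R=14
member 0 (0-1): L=5.5069, (cx,cy)=(0.2159,0.9764)
member 1 (0-2): L=2.1590, (cx,cy)=(1.0000,0.0000)
member 2 (1-2): L=5.4638, (cx,cy)=(0.1775,-0.9841)
member 3 (1-3): L=2.2812, (cx,cy)=(0.9030,0.4296)
member 4 (2-3): L=6.4498, (cx,cy)=(0.1690,0.9856)
member 5 (2-4): L=2.3240, (cx,cy)=(1.0000,0.0000)
member 6 (3-4): L=6.4757, (cx,cy)=(0.1906,-0.9817)
member 7 (3-5): L=2.2223, (cx,cy)=(0.9913,-0.1314)
member 8 (4-5): L=6.1419, (cx,cy)=(0.1578,0.9875)
member 9 (4-6): L=2.2170, (cx,cy)=(1.0000,0.0000)
member 10 (5-6): L=6.1921, (cx,cy)=(0.2015,-0.9795)
solve A·x = −loads:
  F[0-1] = -2491.7519 N (compression)
  F[0-2] = +918.2574 N (tension)
  F[1-2] = +1170.6818 N (tension)
  F[1-3] = +1293.3550 N (tension)
  F[2-3] = -1168.8985 N (compression)
  F[2-4] = +1323.6331 N (tension)
  F[3-4] = -2365.8997 N (compression)
  F[3-5] = -880.4215 N (compression)
  F[4-5] = +2352.0021 N (tension)
  F[4-6] = +501.7168 N (tension)
  F[5-6] = -2489.3153 N (compression)
  Rx@0 = -380.2600 N
  Ry@0 = +2432.9789 N
  Ry@6 = +2438.2311 N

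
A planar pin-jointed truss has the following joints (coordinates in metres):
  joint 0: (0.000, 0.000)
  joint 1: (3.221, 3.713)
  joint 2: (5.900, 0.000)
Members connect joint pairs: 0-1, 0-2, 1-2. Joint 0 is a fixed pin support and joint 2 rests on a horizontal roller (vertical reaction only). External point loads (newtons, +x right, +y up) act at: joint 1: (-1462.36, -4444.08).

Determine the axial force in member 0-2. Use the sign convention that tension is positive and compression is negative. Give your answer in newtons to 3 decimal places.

N=3 nodes, M=3 members, R=3 reactions → 2N=6, M+R=6
member 0 (0-1): L=4.9154, (cx,cy)=(0.6553,0.7554)
member 1 (0-2): L=5.9000, (cx,cy)=(1.0000,0.0000)
member 2 (1-2): L=4.5786, (cx,cy)=(0.5851,-0.8109)
solve A·x = −loads:
  F[0-1] = -3889.7087 N (compression)
  F[0-2] = +1086.5145 N (tension)
  F[1-2] = -1856.9225 N (compression)
  Rx@0 = +1462.3600 N
  Ry@0 = +2938.2090 N
  Ry@2 = +1505.8710 N

1086.515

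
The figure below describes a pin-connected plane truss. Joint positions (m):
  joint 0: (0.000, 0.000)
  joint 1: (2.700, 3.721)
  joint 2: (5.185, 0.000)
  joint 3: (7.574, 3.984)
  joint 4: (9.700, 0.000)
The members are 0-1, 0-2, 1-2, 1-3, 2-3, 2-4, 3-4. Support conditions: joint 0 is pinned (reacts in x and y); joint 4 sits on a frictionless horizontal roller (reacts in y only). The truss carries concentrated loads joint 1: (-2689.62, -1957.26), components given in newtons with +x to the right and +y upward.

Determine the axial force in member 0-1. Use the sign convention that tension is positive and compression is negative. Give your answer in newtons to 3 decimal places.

-3019.880

N=5 nodes, M=7 members, R=3 reactions → 2N=10, M+R=10
member 0 (0-1): L=4.5974, (cx,cy)=(0.5873,0.8094)
member 1 (0-2): L=5.1850, (cx,cy)=(1.0000,0.0000)
member 2 (1-2): L=4.4745, (cx,cy)=(0.5554,-0.8316)
member 3 (1-3): L=4.8811, (cx,cy)=(0.9985,0.0539)
member 4 (2-3): L=4.6454, (cx,cy)=(0.5143,0.8576)
member 5 (2-4): L=4.5150, (cx,cy)=(1.0000,0.0000)
member 6 (3-4): L=4.5158, (cx,cy)=(0.4708,-0.8822)
solve A·x = −loads:
  F[0-1] = -3019.8801 N (compression)
  F[0-2] = -916.0690 N (compression)
  F[1-2] = +622.5687 N (tension)
  F[1-3] = +571.1423 N (tension)
  F[2-3] = -603.6782 N (compression)
  F[2-4] = -259.8566 N (compression)
  F[3-4] = +551.9526 N (tension)
  Rx@0 = +2689.6200 N
  Ry@0 = +2444.2161 N
  Ry@4 = -486.9561 N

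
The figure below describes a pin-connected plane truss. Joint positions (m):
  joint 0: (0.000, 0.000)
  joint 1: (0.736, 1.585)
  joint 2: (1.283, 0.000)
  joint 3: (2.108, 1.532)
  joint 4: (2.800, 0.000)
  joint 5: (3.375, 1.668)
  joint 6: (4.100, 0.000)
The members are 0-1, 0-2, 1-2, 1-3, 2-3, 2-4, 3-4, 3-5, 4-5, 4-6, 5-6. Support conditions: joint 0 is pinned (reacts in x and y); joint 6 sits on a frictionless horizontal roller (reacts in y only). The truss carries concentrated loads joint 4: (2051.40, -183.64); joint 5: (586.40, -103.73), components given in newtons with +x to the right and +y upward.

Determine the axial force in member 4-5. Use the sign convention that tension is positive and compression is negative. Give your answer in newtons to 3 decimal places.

333.534

N=7 nodes, M=11 members, R=3 reactions → 2N=14, M+R=14
member 0 (0-1): L=1.7475, (cx,cy)=(0.4212,0.9070)
member 1 (0-2): L=1.2830, (cx,cy)=(1.0000,0.0000)
member 2 (1-2): L=1.6767, (cx,cy)=(0.3262,-0.9453)
member 3 (1-3): L=1.3730, (cx,cy)=(0.9993,-0.0386)
member 4 (2-3): L=1.7400, (cx,cy)=(0.4741,0.8805)
member 5 (2-4): L=1.5170, (cx,cy)=(1.0000,0.0000)
member 6 (3-4): L=1.6810, (cx,cy)=(0.4117,-0.9113)
member 7 (3-5): L=1.2743, (cx,cy)=(0.9943,0.1067)
member 8 (4-5): L=1.7643, (cx,cy)=(0.3259,0.9454)
member 9 (4-6): L=1.3000, (cx,cy)=(1.0000,0.0000)
member 10 (5-6): L=1.8187, (cx,cy)=(0.3986,-0.9171)
solve A·x = −loads:
  F[0-1] = +178.6080 N (tension)
  F[0-2] = +2562.5771 N (tension)
  F[1-2] = -176.8015 N (compression)
  F[1-3] = +132.9999 N (tension)
  F[2-3] = +189.8214 N (tension)
  F[2-4] = +2414.8984 N (tension)
  F[3-4] = -144.4945 N (compression)
  F[3-5] = +284.0049 N (tension)
  F[4-5] = +333.5338 N (tension)
  F[4-6] = +195.3175 N (tension)
  F[5-6] = -489.9772 N (compression)
  Rx@0 = -2637.8000 N
  Ry@0 = -161.9949 N
  Ry@6 = +449.3649 N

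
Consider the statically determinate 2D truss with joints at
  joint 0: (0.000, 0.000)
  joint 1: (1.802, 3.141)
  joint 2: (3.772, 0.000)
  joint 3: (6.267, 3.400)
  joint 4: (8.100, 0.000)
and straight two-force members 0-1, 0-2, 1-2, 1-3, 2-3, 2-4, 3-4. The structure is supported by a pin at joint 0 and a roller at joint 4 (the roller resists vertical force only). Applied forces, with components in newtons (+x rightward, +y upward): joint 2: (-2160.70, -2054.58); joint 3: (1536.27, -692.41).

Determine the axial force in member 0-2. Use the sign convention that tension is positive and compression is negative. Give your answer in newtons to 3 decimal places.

-274.677

N=5 nodes, M=7 members, R=3 reactions → 2N=10, M+R=10
member 0 (0-1): L=3.6212, (cx,cy)=(0.4976,0.8674)
member 1 (0-2): L=3.7720, (cx,cy)=(1.0000,0.0000)
member 2 (1-2): L=3.7077, (cx,cy)=(0.5313,-0.8472)
member 3 (1-3): L=4.4725, (cx,cy)=(0.9983,0.0579)
member 4 (2-3): L=4.2172, (cx,cy)=(0.5916,0.8062)
member 5 (2-4): L=4.3280, (cx,cy)=(1.0000,0.0000)
member 6 (3-4): L=3.8626, (cx,cy)=(0.4745,-0.8802)
solve A·x = −loads:
  F[0-1] = -702.8435 N (compression)
  F[0-2] = -274.6774 N (compression)
  F[1-2] = +671.2565 N (tension)
  F[1-3] = -707.6000 N (compression)
  F[2-3] = +1843.0728 N (tension)
  F[2-4] = +1152.2826 N (tension)
  F[3-4] = -2428.1713 N (compression)
  Rx@0 = +624.4300 N
  Ry@0 = +609.6410 N
  Ry@4 = +2137.3490 N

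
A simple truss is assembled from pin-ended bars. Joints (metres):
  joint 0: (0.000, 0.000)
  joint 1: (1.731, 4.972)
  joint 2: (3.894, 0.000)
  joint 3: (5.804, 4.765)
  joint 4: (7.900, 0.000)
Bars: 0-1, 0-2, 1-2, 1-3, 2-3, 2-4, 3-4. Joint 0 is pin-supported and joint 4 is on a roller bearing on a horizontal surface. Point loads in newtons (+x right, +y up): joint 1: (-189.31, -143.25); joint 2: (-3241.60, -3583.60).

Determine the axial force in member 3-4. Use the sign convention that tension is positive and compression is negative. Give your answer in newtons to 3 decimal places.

N=5 nodes, M=7 members, R=3 reactions → 2N=10, M+R=10
member 0 (0-1): L=5.2647, (cx,cy)=(0.3288,0.9444)
member 1 (0-2): L=3.8940, (cx,cy)=(1.0000,0.0000)
member 2 (1-2): L=5.4221, (cx,cy)=(0.3989,-0.9170)
member 3 (1-3): L=4.0783, (cx,cy)=(0.9987,-0.0508)
member 4 (2-3): L=5.1335, (cx,cy)=(0.3721,0.9282)
member 5 (2-4): L=4.0060, (cx,cy)=(1.0000,0.0000)
member 6 (3-4): L=5.2056, (cx,cy)=(0.4026,-0.9154)
solve A·x = −loads:
  F[0-1] = -2168.7907 N (compression)
  F[0-2] = -2717.8264 N (compression)
  F[1-2] = +2154.0720 N (tension)
  F[1-3] = -1384.8647 N (compression)
  F[2-3] = +1732.7460 N (tension)
  F[2-4] = +738.3902 N (tension)
  F[3-4] = -1833.8625 N (compression)
  Rx@0 = +3430.9100 N
  Ry@0 = +2048.2101 N
  Ry@4 = +1678.6399 N

-1833.863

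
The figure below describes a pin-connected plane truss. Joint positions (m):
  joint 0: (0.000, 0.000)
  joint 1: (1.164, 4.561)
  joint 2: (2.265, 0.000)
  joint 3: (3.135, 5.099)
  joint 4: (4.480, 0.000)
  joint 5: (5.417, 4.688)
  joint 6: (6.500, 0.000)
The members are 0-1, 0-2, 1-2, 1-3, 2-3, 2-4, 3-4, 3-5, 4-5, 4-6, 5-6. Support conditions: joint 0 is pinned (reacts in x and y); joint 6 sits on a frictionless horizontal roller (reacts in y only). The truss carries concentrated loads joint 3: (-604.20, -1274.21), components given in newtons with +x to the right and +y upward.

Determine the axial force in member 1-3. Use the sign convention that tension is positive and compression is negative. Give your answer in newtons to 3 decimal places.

-547.479

N=7 nodes, M=11 members, R=3 reactions → 2N=14, M+R=14
member 0 (0-1): L=4.7072, (cx,cy)=(0.2473,0.9689)
member 1 (0-2): L=2.2650, (cx,cy)=(1.0000,0.0000)
member 2 (1-2): L=4.6920, (cx,cy)=(0.2347,-0.9721)
member 3 (1-3): L=2.0431, (cx,cy)=(0.9647,0.2633)
member 4 (2-3): L=5.1727, (cx,cy)=(0.1682,0.9858)
member 5 (2-4): L=2.2150, (cx,cy)=(1.0000,0.0000)
member 6 (3-4): L=5.2734, (cx,cy)=(0.2551,-0.9669)
member 7 (3-5): L=2.3187, (cx,cy)=(0.9842,-0.1773)
member 8 (4-5): L=4.7807, (cx,cy)=(0.1960,0.9806)
member 9 (4-6): L=2.0200, (cx,cy)=(1.0000,0.0000)
member 10 (5-6): L=4.8115, (cx,cy)=(0.2251,-0.9743)
solve A·x = −loads:
  F[0-1] = -1169.9548 N (compression)
  F[0-2] = -314.8919 N (compression)
  F[1-2] = +1017.8760 N (tension)
  F[1-3] = -547.4792 N (compression)
  F[2-3] = -1003.7548 N (compression)
  F[2-4] = +92.7798 N (tension)
  F[3-4] = -134.5068 N (compression)
  F[3-5] = -59.4142 N (compression)
  F[4-5] = +132.6307 N (tension)
  F[4-6] = +32.4784 N (tension)
  F[5-6] = -144.2924 N (compression)
  Rx@0 = +604.2000 N
  Ry@0 = +1133.6204 N
  Ry@6 = +140.5896 N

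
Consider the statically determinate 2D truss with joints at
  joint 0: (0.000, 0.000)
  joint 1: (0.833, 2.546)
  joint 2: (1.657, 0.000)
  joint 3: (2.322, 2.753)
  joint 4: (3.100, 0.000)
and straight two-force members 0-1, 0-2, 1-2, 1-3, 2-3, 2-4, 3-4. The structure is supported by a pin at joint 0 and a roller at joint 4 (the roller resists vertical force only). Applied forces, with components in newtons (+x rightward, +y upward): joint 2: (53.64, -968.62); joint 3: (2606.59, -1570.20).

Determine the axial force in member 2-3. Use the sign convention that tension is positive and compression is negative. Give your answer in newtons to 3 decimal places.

N=5 nodes, M=7 members, R=3 reactions → 2N=10, M+R=10
member 0 (0-1): L=2.6788, (cx,cy)=(0.3110,0.9504)
member 1 (0-2): L=1.6570, (cx,cy)=(1.0000,0.0000)
member 2 (1-2): L=2.6760, (cx,cy)=(0.3079,-0.9514)
member 3 (1-3): L=1.5033, (cx,cy)=(0.9905,0.1377)
member 4 (2-3): L=2.8322, (cx,cy)=(0.2348,0.9720)
member 5 (2-4): L=1.4430, (cx,cy)=(1.0000,0.0000)
member 6 (3-4): L=2.8608, (cx,cy)=(0.2719,-0.9623)
solve A·x = −loads:
  F[0-1] = +1546.5464 N (tension)
  F[0-2] = +2179.3169 N (tension)
  F[1-2] = -1411.1750 N (compression)
  F[1-3] = +924.2455 N (tension)
  F[2-3] = +2377.7020 N (tension)
  F[2-4] = +1132.8600 N (tension)
  F[3-4] = -4165.6927 N (compression)
  Rx@0 = -2660.2300 N
  Ry@0 = -1469.8736 N
  Ry@4 = +4008.6936 N

2377.702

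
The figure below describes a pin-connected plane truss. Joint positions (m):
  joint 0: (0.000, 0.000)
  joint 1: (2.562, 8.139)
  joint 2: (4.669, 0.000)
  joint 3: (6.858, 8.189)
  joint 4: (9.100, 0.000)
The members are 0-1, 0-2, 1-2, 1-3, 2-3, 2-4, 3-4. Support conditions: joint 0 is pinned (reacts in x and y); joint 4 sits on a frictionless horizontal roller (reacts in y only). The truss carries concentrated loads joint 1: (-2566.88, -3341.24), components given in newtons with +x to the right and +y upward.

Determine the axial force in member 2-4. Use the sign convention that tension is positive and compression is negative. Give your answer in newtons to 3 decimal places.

-371.007

N=5 nodes, M=7 members, R=3 reactions → 2N=10, M+R=10
member 0 (0-1): L=8.5327, (cx,cy)=(0.3003,0.9539)
member 1 (0-2): L=4.6690, (cx,cy)=(1.0000,0.0000)
member 2 (1-2): L=8.4073, (cx,cy)=(0.2506,-0.9681)
member 3 (1-3): L=4.2963, (cx,cy)=(0.9999,0.0116)
member 4 (2-3): L=8.4765, (cx,cy)=(0.2582,0.9661)
member 5 (2-4): L=4.4310, (cx,cy)=(1.0000,0.0000)
member 6 (3-4): L=8.4904, (cx,cy)=(0.2641,-0.9645)
solve A·x = −loads:
  F[0-1] = -4923.5377 N (compression)
  F[0-2] = -1088.5570 N (compression)
  F[1-2] = +1408.6334 N (tension)
  F[1-3] = +735.5816 N (tension)
  F[2-3] = -1411.5593 N (compression)
  F[2-4] = -371.0070 N (compression)
  F[3-4] = +1404.9885 N (tension)
  Rx@0 = +2566.8800 N
  Ry@0 = +4696.3586 N
  Ry@4 = -1355.1186 N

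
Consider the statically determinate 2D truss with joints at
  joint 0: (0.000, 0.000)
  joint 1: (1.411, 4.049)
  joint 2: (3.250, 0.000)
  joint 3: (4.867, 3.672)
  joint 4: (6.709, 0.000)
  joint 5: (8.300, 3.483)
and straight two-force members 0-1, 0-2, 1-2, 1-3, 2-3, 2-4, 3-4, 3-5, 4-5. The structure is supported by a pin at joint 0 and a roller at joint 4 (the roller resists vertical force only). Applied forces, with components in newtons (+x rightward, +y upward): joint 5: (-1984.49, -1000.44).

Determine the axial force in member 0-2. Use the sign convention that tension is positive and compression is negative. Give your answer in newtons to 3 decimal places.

-1708.142

N=6 nodes, M=9 members, R=3 reactions → 2N=12, M+R=12
member 0 (0-1): L=4.2878, (cx,cy)=(0.3291,0.9443)
member 1 (0-2): L=3.2500, (cx,cy)=(1.0000,0.0000)
member 2 (1-2): L=4.4471, (cx,cy)=(0.4135,-0.9105)
member 3 (1-3): L=3.4765, (cx,cy)=(0.9941,-0.1084)
member 4 (2-3): L=4.0123, (cx,cy)=(0.4030,0.9152)
member 5 (2-4): L=3.4590, (cx,cy)=(1.0000,0.0000)
member 6 (3-4): L=4.1081, (cx,cy)=(0.4484,-0.8938)
member 7 (3-5): L=3.4382, (cx,cy)=(0.9985,-0.0550)
member 8 (4-5): L=3.8292, (cx,cy)=(0.4155,0.9096)
solve A·x = −loads:
  F[0-1] = -839.7779 N (compression)
  F[0-2] = -1708.1423 N (compression)
  F[1-2] = +951.2035 N (tension)
  F[1-3] = -673.6734 N (compression)
  F[2-3] = -946.3143 N (compression)
  F[2-4] = -933.4112 N (compression)
  F[3-4] = +978.9625 N (tension)
  F[3-5] = -1492.2839 N (compression)
  F[4-5] = -1190.0581 N (compression)
  Rx@0 = +1984.4900 N
  Ry@0 = +793.0062 N
  Ry@4 = +207.4338 N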